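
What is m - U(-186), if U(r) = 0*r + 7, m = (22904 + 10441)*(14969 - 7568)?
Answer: 246786338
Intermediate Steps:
m = 246786345 (m = 33345*7401 = 246786345)
U(r) = 7 (U(r) = 0 + 7 = 7)
m - U(-186) = 246786345 - 1*7 = 246786345 - 7 = 246786338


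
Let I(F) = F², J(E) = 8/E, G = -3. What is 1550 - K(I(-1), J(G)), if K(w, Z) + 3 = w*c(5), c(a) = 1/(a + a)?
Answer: 15529/10 ≈ 1552.9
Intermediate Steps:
c(a) = 1/(2*a)
K(w, Z) = -3 + w/10 (K(w, Z) = -3 + w*((½)/5) = -3 + w*((½)*(⅕)) = -3 + w*(⅒) = -3 + w/10)
1550 - K(I(-1), J(G)) = 1550 - (-3 + (⅒)*(-1)²) = 1550 - (-3 + (⅒)*1) = 1550 - (-3 + ⅒) = 1550 - 1*(-29/10) = 1550 + 29/10 = 15529/10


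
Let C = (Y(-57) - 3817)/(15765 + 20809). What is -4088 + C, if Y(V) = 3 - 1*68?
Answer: -74759197/18287 ≈ -4088.1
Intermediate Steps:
Y(V) = -65 (Y(V) = 3 - 68 = -65)
C = -1941/18287 (C = (-65 - 3817)/(15765 + 20809) = -3882/36574 = -3882*1/36574 = -1941/18287 ≈ -0.10614)
-4088 + C = -4088 - 1941/18287 = -74759197/18287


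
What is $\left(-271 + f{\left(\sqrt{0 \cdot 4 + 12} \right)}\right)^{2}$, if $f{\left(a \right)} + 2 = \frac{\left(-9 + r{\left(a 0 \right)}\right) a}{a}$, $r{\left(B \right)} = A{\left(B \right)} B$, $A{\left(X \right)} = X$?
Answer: $79524$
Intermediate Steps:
$r{\left(B \right)} = B^{2}$ ($r{\left(B \right)} = B B = B^{2}$)
$f{\left(a \right)} = -11$ ($f{\left(a \right)} = -2 + \frac{\left(-9 + \left(a 0\right)^{2}\right) a}{a} = -2 + \frac{\left(-9 + 0^{2}\right) a}{a} = -2 + \frac{\left(-9 + 0\right) a}{a} = -2 + \frac{\left(-9\right) a}{a} = -2 - 9 = -11$)
$\left(-271 + f{\left(\sqrt{0 \cdot 4 + 12} \right)}\right)^{2} = \left(-271 - 11\right)^{2} = \left(-282\right)^{2} = 79524$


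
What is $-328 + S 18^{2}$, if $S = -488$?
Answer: $-158440$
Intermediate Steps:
$-328 + S 18^{2} = -328 - 488 \cdot 18^{2} = -328 - 158112 = -158440$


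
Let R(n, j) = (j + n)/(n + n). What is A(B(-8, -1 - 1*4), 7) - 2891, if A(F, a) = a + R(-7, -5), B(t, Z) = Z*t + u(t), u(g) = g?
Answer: -20182/7 ≈ -2883.1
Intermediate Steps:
B(t, Z) = t + Z*t (B(t, Z) = Z*t + t = t + Z*t)
R(n, j) = (j + n)/(2*n) (R(n, j) = (j + n)/((2*n)) = (j + n)*(1/(2*n)) = (j + n)/(2*n))
A(F, a) = 6/7 + a (A(F, a) = a + (½)*(-5 - 7)/(-7) = a + (½)*(-⅐)*(-12) = a + 6/7 = 6/7 + a)
A(B(-8, -1 - 1*4), 7) - 2891 = (6/7 + 7) - 2891 = 55/7 - 2891 = -20182/7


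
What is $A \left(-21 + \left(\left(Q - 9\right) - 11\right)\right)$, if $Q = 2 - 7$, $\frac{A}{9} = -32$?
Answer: $13248$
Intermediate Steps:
$A = -288$ ($A = 9 \left(-32\right) = -288$)
$Q = -5$
$A \left(-21 + \left(\left(Q - 9\right) - 11\right)\right) = - 288 \left(-21 - 25\right) = \left(-288\right) \left(-46\right) = 13248$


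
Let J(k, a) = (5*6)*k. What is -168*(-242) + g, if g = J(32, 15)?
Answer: 41616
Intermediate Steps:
J(k, a) = 30*k
g = 960 (g = 30*32 = 960)
-168*(-242) + g = -168*(-242) + 960 = 40656 + 960 = 41616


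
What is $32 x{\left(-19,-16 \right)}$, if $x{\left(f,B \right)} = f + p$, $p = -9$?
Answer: $-896$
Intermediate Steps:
$x{\left(f,B \right)} = -9 + f$ ($x{\left(f,B \right)} = f - 9 = -9 + f$)
$32 x{\left(-19,-16 \right)} = 32 \left(-9 - 19\right) = 32 \left(-28\right) = -896$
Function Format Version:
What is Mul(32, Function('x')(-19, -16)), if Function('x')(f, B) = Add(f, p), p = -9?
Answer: -896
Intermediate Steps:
Function('x')(f, B) = Add(-9, f) (Function('x')(f, B) = Add(f, -9) = Add(-9, f))
Mul(32, Function('x')(-19, -16)) = Mul(32, Add(-9, -19)) = Mul(32, -28) = -896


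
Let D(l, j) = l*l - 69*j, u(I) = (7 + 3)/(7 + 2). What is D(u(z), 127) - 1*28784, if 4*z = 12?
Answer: -3041207/81 ≈ -37546.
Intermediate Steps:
z = 3 (z = (1/4)*12 = 3)
u(I) = 10/9
D(l, j) = l**2 - 69*j
D(u(z), 127) - 1*28784 = ((10/9)**2 - 69*127) - 1*28784 = (100/81 - 8763) - 28784 = -709703/81 - 28784 = -3041207/81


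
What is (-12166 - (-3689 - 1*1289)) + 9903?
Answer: 2715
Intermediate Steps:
(-12166 - (-3689 - 1*1289)) + 9903 = (-12166 - (-3689 - 1289)) + 9903 = (-12166 - 1*(-4978)) + 9903 = (-12166 + 4978) + 9903 = -7188 + 9903 = 2715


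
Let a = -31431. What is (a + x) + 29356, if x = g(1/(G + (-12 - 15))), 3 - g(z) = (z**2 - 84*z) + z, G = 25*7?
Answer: -45372805/21904 ≈ -2071.4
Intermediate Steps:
G = 175
g(z) = 3 - z**2 + 83*z (g(z) = 3 - ((z**2 - 84*z) + z) = 3 - (z**2 - 83*z) = 3 + (-z**2 + 83*z) = 3 - z**2 + 83*z)
x = 77995/21904 (x = 3 - (1/(175 + (-12 - 15)))**2 + 83/(175 + (-12 - 15)) = 3 - (1/(175 - 27))**2 + 83/(175 - 27) = 3 - (1/148)**2 + 83/148 = 3 - (1/148)**2 + 83*(1/148) = 3 - 1*1/21904 + 83/148 = 3 - 1/21904 + 83/148 = 77995/21904 ≈ 3.5608)
(a + x) + 29356 = (-31431 + 77995/21904) + 29356 = -688386629/21904 + 29356 = -45372805/21904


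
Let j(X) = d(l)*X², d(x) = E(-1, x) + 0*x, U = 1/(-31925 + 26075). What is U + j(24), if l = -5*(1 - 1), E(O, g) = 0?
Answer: -1/5850 ≈ -0.00017094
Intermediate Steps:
l = 0 (l = -5*0 = 0)
U = -1/5850 (U = 1/(-5850) = -1/5850 ≈ -0.00017094)
d(x) = 0 (d(x) = 0 + 0*x = 0 + 0 = 0)
j(X) = 0 (j(X) = 0*X² = 0)
U + j(24) = -1/5850 + 0 = -1/5850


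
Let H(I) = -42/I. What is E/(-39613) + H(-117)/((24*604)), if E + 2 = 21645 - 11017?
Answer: -429056483/1599640848 ≈ -0.26822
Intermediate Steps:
E = 10626 (E = -2 + (21645 - 11017) = -2 + 10628 = 10626)
E/(-39613) + H(-117)/((24*604)) = 10626/(-39613) + (-42/(-117))/((24*604)) = 10626*(-1/39613) - 42*(-1/117)/14496 = -1518/5659 + (14/39)*(1/14496) = -1518/5659 + 7/282672 = -429056483/1599640848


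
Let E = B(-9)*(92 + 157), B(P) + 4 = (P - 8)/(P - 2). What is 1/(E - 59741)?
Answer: -11/663874 ≈ -1.6569e-5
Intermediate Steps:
B(P) = -4 + (-8 + P)/(-2 + P) (B(P) = -4 + (P - 8)/(P - 2) = -4 + (-8 + P)/(-2 + P))
E = -6723/11 (E = (-3*(-9)/(-2 - 9))*(92 + 157) = -3*(-9)/(-11)*249 = -3*(-9)*(-1/11)*249 = -27/11*249 = -6723/11 ≈ -611.18)
1/(E - 59741) = 1/(-6723/11 - 59741) = 1/(-663874/11) = -11/663874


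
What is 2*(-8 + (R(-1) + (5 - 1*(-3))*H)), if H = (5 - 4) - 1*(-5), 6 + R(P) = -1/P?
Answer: 70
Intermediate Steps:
R(P) = -6 - 1/P
H = 6 (H = 1 + 5 = 6)
2*(-8 + (R(-1) + (5 - 1*(-3))*H)) = 2*(-8 + ((-6 - 1/(-1)) + (5 - 1*(-3))*6)) = 2*(-8 + ((-6 - 1*(-1)) + (5 + 3)*6)) = 2*(-8 + ((-6 + 1) + 8*6)) = 2*(-8 + (-5 + 48)) = 2*(-8 + 43) = 2*35 = 70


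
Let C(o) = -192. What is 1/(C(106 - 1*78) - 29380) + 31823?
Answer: 941069755/29572 ≈ 31823.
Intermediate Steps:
1/(C(106 - 1*78) - 29380) + 31823 = 1/(-192 - 29380) + 31823 = 1/(-29572) + 31823 = -1/29572 + 31823 = 941069755/29572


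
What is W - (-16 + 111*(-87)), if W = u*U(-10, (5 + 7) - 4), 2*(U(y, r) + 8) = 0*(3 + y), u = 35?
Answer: 9393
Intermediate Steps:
U(y, r) = -8 (U(y, r) = -8 + (0*(3 + y))/2 = -8 + (½)*0 = -8 + 0 = -8)
W = -280 (W = 35*(-8) = -280)
W - (-16 + 111*(-87)) = -280 - (-16 + 111*(-87)) = -280 - (-16 - 9657) = -280 - 1*(-9673) = -280 + 9673 = 9393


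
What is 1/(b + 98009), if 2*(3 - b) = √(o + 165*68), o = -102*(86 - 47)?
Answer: 196024/19212700667 + √7242/19212700667 ≈ 1.0207e-5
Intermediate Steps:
o = -3978 (o = -102*39 = -3978)
b = 3 - √7242/2 (b = 3 - √(-3978 + 165*68)/2 = 3 - √(-3978 + 11220)/2 = 3 - √7242/2 ≈ -39.550)
1/(b + 98009) = 1/((3 - √7242/2) + 98009) = 1/(98012 - √7242/2)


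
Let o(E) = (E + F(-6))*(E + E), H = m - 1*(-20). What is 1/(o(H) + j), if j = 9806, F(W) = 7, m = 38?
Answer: 1/17346 ≈ 5.7650e-5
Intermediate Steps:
H = 58 (H = 38 - 1*(-20) = 38 + 20 = 58)
o(E) = 2*E*(7 + E) (o(E) = (E + 7)*(E + E) = (7 + E)*(2*E) = 2*E*(7 + E))
1/(o(H) + j) = 1/(2*58*(7 + 58) + 9806) = 1/(2*58*65 + 9806) = 1/(7540 + 9806) = 1/17346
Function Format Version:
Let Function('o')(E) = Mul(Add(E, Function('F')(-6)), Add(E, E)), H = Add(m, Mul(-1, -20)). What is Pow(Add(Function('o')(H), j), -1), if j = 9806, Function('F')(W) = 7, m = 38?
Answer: Rational(1, 17346) ≈ 5.7650e-5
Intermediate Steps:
H = 58 (H = Add(38, Mul(-1, -20)) = Add(38, 20) = 58)
Function('o')(E) = Mul(2, E, Add(7, E)) (Function('o')(E) = Mul(Add(E, 7), Add(E, E)) = Mul(Add(7, E), Mul(2, E)) = Mul(2, E, Add(7, E)))
Pow(Add(Function('o')(H), j), -1) = Pow(Add(Mul(2, 58, Add(7, 58)), 9806), -1) = Pow(Add(Mul(2, 58, 65), 9806), -1) = Pow(Add(7540, 9806), -1) = Pow(17346, -1) = Rational(1, 17346)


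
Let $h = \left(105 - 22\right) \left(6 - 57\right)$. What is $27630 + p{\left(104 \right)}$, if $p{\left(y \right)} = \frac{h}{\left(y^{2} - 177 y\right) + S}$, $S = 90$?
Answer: $\frac{207284493}{7502} \approx 27631.0$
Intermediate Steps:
$h = -4233$ ($h = 83 \left(-51\right) = -4233$)
$p{\left(y \right)} = - \frac{4233}{90 + y^{2} - 177 y}$ ($p{\left(y \right)} = - \frac{4233}{\left(y^{2} - 177 y\right) + 90} = - \frac{4233}{90 + y^{2} - 177 y}$)
$27630 + p{\left(104 \right)} = 27630 - \frac{4233}{90 + 104^{2} - 18408} = 27630 - \frac{4233}{90 + 10816 - 18408} = 27630 - \frac{4233}{-7502} = 27630 - - \frac{4233}{7502} = 27630 + \frac{4233}{7502} = \frac{207284493}{7502}$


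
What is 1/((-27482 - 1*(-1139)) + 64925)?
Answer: 1/38582 ≈ 2.5919e-5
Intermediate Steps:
1/((-27482 - 1*(-1139)) + 64925) = 1/((-27482 + 1139) + 64925) = 1/(-26343 + 64925) = 1/38582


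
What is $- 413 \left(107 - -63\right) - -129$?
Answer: $-70081$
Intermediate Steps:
$- 413 \left(107 - -63\right) - -129 = - 413 \left(107 + 63\right) + \left(-121 + 250\right) = \left(-413\right) 170 + 129 = -70210 + 129 = -70081$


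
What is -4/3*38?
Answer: -152/3 ≈ -50.667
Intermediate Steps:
-4/3*38 = -152/3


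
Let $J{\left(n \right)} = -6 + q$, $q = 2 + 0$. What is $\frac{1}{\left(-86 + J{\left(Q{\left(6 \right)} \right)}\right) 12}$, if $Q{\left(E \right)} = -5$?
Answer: $- \frac{1}{1080} \approx -0.00092593$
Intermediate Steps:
$q = 2$
$J{\left(n \right)} = -4$ ($J{\left(n \right)} = -6 + 2 = -4$)
$\frac{1}{\left(-86 + J{\left(Q{\left(6 \right)} \right)}\right) 12} = \frac{1}{\left(-86 - 4\right) 12} = \frac{1}{\left(-90\right) 12} = \frac{1}{-1080} = - \frac{1}{1080}$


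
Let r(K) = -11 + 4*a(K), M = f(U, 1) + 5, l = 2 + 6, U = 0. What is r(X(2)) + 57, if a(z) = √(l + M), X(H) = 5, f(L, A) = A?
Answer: 46 + 4*√14 ≈ 60.967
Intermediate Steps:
l = 8
M = 6 (M = 1 + 5 = 6)
a(z) = √14 (a(z) = √(8 + 6) = √14)
r(K) = -11 + 4*√14
r(X(2)) + 57 = (-11 + 4*√14) + 57 = 46 + 4*√14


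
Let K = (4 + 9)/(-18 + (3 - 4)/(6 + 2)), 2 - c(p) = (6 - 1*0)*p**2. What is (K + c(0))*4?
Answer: 744/145 ≈ 5.1310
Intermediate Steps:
c(p) = 2 - 6*p**2 (c(p) = 2 - (6 - 1*0)*p**2 = 2 - (6 + 0)*p**2 = 2 - 6*p**2)
K = -104/145 (K = 13/(-18 - 1/8) = 13/(-145/8) = 13*(-8/145) = -104/145 ≈ -0.71724)
(K + c(0))*4 = (-104/145 + (2 - 6*0**2))*4 = (-104/145 + (2 - 6*0))*4 = (-104/145 + (2 + 0))*4 = (-104/145 + 2)*4 = (186/145)*4 = 744/145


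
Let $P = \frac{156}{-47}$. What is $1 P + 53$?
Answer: $\frac{2335}{47} \approx 49.681$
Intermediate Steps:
$P = - \frac{156}{47}$ ($P = 156 \left(- \frac{1}{47}\right) = - \frac{156}{47} \approx -3.3191$)
$1 P + 53 = 1 \left(- \frac{156}{47}\right) + 53 = - \frac{156}{47} + 53 = \frac{2335}{47}$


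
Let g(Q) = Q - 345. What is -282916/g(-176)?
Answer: 282916/521 ≈ 543.03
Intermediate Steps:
g(Q) = -345 + Q
-282916/g(-176) = -282916/(-345 - 176) = -282916/(-521) = -282916*(-1/521) = 282916/521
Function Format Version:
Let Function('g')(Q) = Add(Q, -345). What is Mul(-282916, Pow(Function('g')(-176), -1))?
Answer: Rational(282916, 521) ≈ 543.03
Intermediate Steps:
Function('g')(Q) = Add(-345, Q)
Mul(-282916, Pow(Function('g')(-176), -1)) = Mul(-282916, Pow(Add(-345, -176), -1)) = Mul(-282916, Pow(-521, -1)) = Mul(-282916, Rational(-1, 521)) = Rational(282916, 521)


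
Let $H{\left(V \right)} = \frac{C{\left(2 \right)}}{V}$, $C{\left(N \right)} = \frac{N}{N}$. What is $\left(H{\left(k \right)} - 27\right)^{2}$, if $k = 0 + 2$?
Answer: $\frac{2809}{4} \approx 702.25$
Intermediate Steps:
$k = 2$
$C{\left(N \right)} = 1$
$H{\left(V \right)} = \frac{1}{V}$ ($H{\left(V \right)} = 1 \frac{1}{V} = \frac{1}{V}$)
$\left(H{\left(k \right)} - 27\right)^{2} = \left(\frac{1}{2} - 27\right)^{2} = \left(- \frac{53}{2}\right)^{2} = \frac{2809}{4}$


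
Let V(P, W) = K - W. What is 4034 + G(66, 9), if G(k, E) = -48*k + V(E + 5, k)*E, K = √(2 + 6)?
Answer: 272 + 18*√2 ≈ 297.46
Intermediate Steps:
K = 2*√2 (K = √8 = 2*√2 ≈ 2.8284)
V(P, W) = -W + 2*√2 (V(P, W) = 2*√2 - W = -W + 2*√2)
G(k, E) = -48*k + E*(-k + 2*√2) (G(k, E) = -48*k + (-k + 2*√2)*E = -48*k + E*(-k + 2*√2))
4034 + G(66, 9) = 4034 + (-48*66 - 1*9*(66 - 2*√2)) = 4034 + (-3168 + (-594 + 18*√2)) = 4034 + (-3762 + 18*√2) = 272 + 18*√2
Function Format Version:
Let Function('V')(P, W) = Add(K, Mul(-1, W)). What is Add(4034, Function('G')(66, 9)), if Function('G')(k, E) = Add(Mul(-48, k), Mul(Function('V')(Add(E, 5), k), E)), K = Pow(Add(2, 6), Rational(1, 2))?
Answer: Add(272, Mul(18, Pow(2, Rational(1, 2)))) ≈ 297.46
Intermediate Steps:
K = Mul(2, Pow(2, Rational(1, 2))) (K = Pow(8, Rational(1, 2)) = Mul(2, Pow(2, Rational(1, 2))) ≈ 2.8284)
Function('V')(P, W) = Add(Mul(-1, W), Mul(2, Pow(2, Rational(1, 2)))) (Function('V')(P, W) = Add(Mul(2, Pow(2, Rational(1, 2))), Mul(-1, W)) = Add(Mul(-1, W), Mul(2, Pow(2, Rational(1, 2)))))
Function('G')(k, E) = Add(Mul(-48, k), Mul(E, Add(Mul(-1, k), Mul(2, Pow(2, Rational(1, 2)))))) (Function('G')(k, E) = Add(Mul(-48, k), Mul(Add(Mul(-1, k), Mul(2, Pow(2, Rational(1, 2)))), E)) = Add(Mul(-48, k), Mul(E, Add(Mul(-1, k), Mul(2, Pow(2, Rational(1, 2)))))))
Add(4034, Function('G')(66, 9)) = Add(4034, Add(Mul(-48, 66), Mul(-1, 9, Add(66, Mul(-2, Pow(2, Rational(1, 2))))))) = Add(4034, Add(-3168, Add(-594, Mul(18, Pow(2, Rational(1, 2)))))) = Add(4034, Add(-3762, Mul(18, Pow(2, Rational(1, 2))))) = Add(272, Mul(18, Pow(2, Rational(1, 2))))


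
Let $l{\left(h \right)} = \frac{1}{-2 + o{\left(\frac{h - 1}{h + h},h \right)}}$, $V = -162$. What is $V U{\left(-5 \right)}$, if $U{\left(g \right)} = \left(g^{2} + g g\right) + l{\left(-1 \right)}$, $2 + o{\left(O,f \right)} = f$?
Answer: $- \frac{40338}{5} \approx -8067.6$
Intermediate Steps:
$o{\left(O,f \right)} = -2 + f$
$l{\left(h \right)} = \frac{1}{-4 + h}$ ($l{\left(h \right)} = \frac{1}{-2 + \left(-2 + h\right)} = \frac{1}{-4 + h}$)
$U{\left(g \right)} = - \frac{1}{5} + 2 g^{2}$ ($U{\left(g \right)} = \left(g^{2} + g g\right) + \frac{1}{-4 - 1} = \left(g^{2} + g^{2}\right) + \frac{1}{-5} = 2 g^{2} - \frac{1}{5} = - \frac{1}{5} + 2 g^{2}$)
$V U{\left(-5 \right)} = - 162 \left(- \frac{1}{5} + 2 \left(-5\right)^{2}\right) = - 162 \left(- \frac{1}{5} + 2 \cdot 25\right) = - 162 \left(- \frac{1}{5} + 50\right) = \left(-162\right) \frac{249}{5} = - \frac{40338}{5}$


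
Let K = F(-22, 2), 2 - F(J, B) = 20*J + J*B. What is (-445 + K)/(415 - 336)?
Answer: 41/79 ≈ 0.51899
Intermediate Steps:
F(J, B) = 2 - 20*J - B*J (F(J, B) = 2 - (20*J + J*B) = 2 - (20*J + B*J) = 2 + (-20*J - B*J) = 2 - 20*J - B*J)
K = 486 (K = 2 - 20*(-22) - 1*2*(-22) = 2 + 440 + 44 = 486)
(-445 + K)/(415 - 336) = (-445 + 486)/(415 - 336) = 41/79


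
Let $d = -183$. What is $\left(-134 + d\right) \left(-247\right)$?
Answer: $78299$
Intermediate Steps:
$\left(-134 + d\right) \left(-247\right) = \left(-134 - 183\right) \left(-247\right) = \left(-317\right) \left(-247\right) = 78299$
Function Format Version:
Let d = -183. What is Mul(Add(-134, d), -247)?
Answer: 78299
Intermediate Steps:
Mul(Add(-134, d), -247) = Mul(Add(-134, -183), -247) = Mul(-317, -247) = 78299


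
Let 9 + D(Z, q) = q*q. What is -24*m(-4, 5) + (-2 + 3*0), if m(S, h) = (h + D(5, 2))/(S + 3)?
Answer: -2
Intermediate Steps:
D(Z, q) = -9 + q² (D(Z, q) = -9 + q*q = -9 + q²)
m(S, h) = (-5 + h)/(3 + S) (m(S, h) = (h + (-9 + 2²))/(S + 3) = (h + (-9 + 4))/(3 + S) = (h - 5)/(3 + S) = (-5 + h)/(3 + S))
-24*m(-4, 5) + (-2 + 3*0) = -24*(-5 + 5)/(3 - 4) + (-2 + 3*0) = -24*0/(-1) + (-2 + 0) = -(-24)*0 - 2 = -24*0 - 2 = 0 - 2 = -2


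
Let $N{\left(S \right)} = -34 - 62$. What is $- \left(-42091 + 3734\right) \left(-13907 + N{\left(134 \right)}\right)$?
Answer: $-537113071$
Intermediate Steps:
$N{\left(S \right)} = -96$
$- \left(-42091 + 3734\right) \left(-13907 + N{\left(134 \right)}\right) = - \left(-42091 + 3734\right) \left(-13907 - 96\right) = - \left(-38357\right) \left(-14003\right) = \left(-1\right) 537113071 = -537113071$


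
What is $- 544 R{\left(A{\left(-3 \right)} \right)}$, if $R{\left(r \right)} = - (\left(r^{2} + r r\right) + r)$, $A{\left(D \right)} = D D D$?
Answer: $778464$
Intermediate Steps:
$A{\left(D \right)} = D^{3}$ ($A{\left(D \right)} = D^{2} D = D^{3}$)
$R{\left(r \right)} = - r - 2 r^{2}$ ($R{\left(r \right)} = - (\left(r^{2} + r^{2}\right) + r) = - (2 r^{2} + r) = - (r + 2 r^{2}) = - r - 2 r^{2}$)
$- 544 R{\left(A{\left(-3 \right)} \right)} = - 544 \left(- \left(-3\right)^{3} \left(1 + 2 \left(-3\right)^{3}\right)\right) = - 544 \left(\left(-1\right) \left(-27\right) \left(1 + 2 \left(-27\right)\right)\right) = - 544 \left(\left(-1\right) \left(-27\right) \left(1 - 54\right)\right) = - 544 \left(\left(-1\right) \left(-27\right) \left(-53\right)\right) = \left(-544\right) \left(-1431\right) = 778464$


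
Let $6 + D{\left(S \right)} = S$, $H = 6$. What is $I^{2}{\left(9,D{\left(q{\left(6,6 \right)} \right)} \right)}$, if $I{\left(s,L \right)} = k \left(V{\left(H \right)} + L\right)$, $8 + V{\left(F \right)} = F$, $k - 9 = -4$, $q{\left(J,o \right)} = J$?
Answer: $100$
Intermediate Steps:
$k = 5$ ($k = 9 - 4 = 5$)
$V{\left(F \right)} = -8 + F$
$D{\left(S \right)} = -6 + S$
$I{\left(s,L \right)} = -10 + 5 L$ ($I{\left(s,L \right)} = 5 \left(\left(-8 + 6\right) + L\right) = 5 \left(-2 + L\right) = -10 + 5 L$)
$I^{2}{\left(9,D{\left(q{\left(6,6 \right)} \right)} \right)} = \left(-10 + 5 \left(-6 + 6\right)\right)^{2} = \left(-10 + 5 \cdot 0\right)^{2} = \left(-10 + 0\right)^{2} = \left(-10\right)^{2} = 100$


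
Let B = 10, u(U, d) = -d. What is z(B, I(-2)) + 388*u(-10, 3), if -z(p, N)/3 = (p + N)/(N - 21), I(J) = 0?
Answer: -8138/7 ≈ -1162.6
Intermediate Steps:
z(p, N) = -3*(N + p)/(-21 + N) (z(p, N) = -3*(p + N)/(N - 21) = -3*(N + p)/(-21 + N))
z(B, I(-2)) + 388*u(-10, 3) = 3*(-1*0 - 1*10)/(-21 + 0) + 388*(-1*3) = 3*(0 - 10)/(-21) + 388*(-3) = 3*(-1/21)*(-10) - 1164 = 10/7 - 1164 = -8138/7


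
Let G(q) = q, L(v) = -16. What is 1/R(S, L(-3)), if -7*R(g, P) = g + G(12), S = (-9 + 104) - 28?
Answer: -7/79 ≈ -0.088608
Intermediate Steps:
S = 67 (S = 95 - 28 = 67)
R(g, P) = -12/7 - g/7 (R(g, P) = -(g + 12)/7 = -(12 + g)/7 = -12/7 - g/7)
1/R(S, L(-3)) = 1/(-12/7 - ⅐*67) = 1/(-12/7 - 67/7) = 1/(-79/7) = -7/79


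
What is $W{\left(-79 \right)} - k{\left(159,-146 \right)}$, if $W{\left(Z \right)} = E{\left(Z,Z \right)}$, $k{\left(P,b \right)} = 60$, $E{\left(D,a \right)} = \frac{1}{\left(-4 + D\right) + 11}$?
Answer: $- \frac{4321}{72} \approx -60.014$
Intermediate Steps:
$E{\left(D,a \right)} = \frac{1}{7 + D}$
$W{\left(Z \right)} = \frac{1}{7 + Z}$
$W{\left(-79 \right)} - k{\left(159,-146 \right)} = \frac{1}{7 - 79} - 60 = \frac{1}{-72} - 60 = - \frac{1}{72} - 60 = - \frac{4321}{72}$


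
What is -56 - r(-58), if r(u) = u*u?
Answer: -3420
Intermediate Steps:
r(u) = u**2
-56 - r(-58) = -56 - 1*(-58)**2 = -56 - 1*3364 = -56 - 3364 = -3420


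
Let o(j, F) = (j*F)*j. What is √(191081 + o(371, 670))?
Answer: 9*√1140871 ≈ 9613.0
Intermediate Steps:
o(j, F) = F*j² (o(j, F) = (F*j)*j = F*j²)
√(191081 + o(371, 670)) = √(191081 + 670*371²) = √(191081 + 670*137641) = √(191081 + 92219470) = √92410551 = 9*√1140871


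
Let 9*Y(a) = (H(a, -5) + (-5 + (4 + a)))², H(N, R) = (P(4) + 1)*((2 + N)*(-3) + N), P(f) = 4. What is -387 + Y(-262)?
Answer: 5411446/9 ≈ 6.0127e+5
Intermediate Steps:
H(N, R) = -30 - 10*N (H(N, R) = (4 + 1)*((2 + N)*(-3) + N) = 5*((-6 - 3*N) + N) = 5*(-6 - 2*N) = -30 - 10*N)
Y(a) = (-31 - 9*a)²/9 (Y(a) = ((-30 - 10*a) + (-5 + (4 + a)))²/9 = ((-30 - 10*a) + (-1 + a))²/9 = (-31 - 9*a)²/9)
-387 + Y(-262) = -387 + (31 + 9*(-262))²/9 = -387 + (31 - 2358)²/9 = -387 + (⅑)*(-2327)² = -387 + (⅑)*5414929 = -387 + 5414929/9 = 5411446/9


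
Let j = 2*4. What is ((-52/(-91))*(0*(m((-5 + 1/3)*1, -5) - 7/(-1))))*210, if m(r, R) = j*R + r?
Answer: 0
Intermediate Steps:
j = 8
m(r, R) = r + 8*R (m(r, R) = 8*R + r = r + 8*R)
((-52/(-91))*(0*(m((-5 + 1/3)*1, -5) - 7/(-1))))*210 = ((-52/(-91))*(0*(((-5 + 1/3)*1 + 8*(-5)) - 7/(-1))))*210 = ((-52*(-1/91))*(0*(((-5 + ⅓)*1 - 40) - 7*(-1))))*210 = (4*(0*((-14/3*1 - 40) + 7))/7)*210 = (4*(0*((-14/3 - 40) + 7))/7)*210 = (4*(0*(-134/3 + 7))/7)*210 = (4*(0*(-113/3))/7)*210 = ((4/7)*0)*210 = 0*210 = 0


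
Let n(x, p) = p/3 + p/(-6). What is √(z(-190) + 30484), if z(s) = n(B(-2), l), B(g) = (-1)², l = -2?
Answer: √274353/3 ≈ 174.60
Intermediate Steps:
B(g) = 1
n(x, p) = p/6 (n(x, p) = p*(⅓) + p*(-⅙) = p/3 - p/6 = p/6)
z(s) = -⅓ (z(s) = (⅙)*(-2) = -⅓)
√(z(-190) + 30484) = √(-⅓ + 30484) = √(91451/3) = √274353/3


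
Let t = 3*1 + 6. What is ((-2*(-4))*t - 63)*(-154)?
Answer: -1386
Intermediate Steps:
t = 9 (t = 3 + 6 = 9)
((-2*(-4))*t - 63)*(-154) = (-2*(-4)*9 - 63)*(-154) = (8*9 - 63)*(-154) = (72 - 63)*(-154) = 9*(-154) = -1386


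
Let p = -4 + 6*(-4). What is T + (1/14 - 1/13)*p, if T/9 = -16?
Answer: -1870/13 ≈ -143.85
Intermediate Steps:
p = -28 (p = -4 - 24 = -28)
T = -144 (T = 9*(-16) = -144)
T + (1/14 - 1/13)*p = -144 + (1/14 - 1/13)*(-28) = -144 - 1/182*(-28) = -144 + 2/13 = -1870/13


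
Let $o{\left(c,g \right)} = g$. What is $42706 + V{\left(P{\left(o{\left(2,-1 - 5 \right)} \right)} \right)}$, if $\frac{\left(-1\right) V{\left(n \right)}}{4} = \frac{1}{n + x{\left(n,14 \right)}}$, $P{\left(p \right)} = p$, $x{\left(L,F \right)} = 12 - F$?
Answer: $\frac{85413}{2} \approx 42707.0$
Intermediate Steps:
$V{\left(n \right)} = - \frac{4}{-2 + n}$ ($V{\left(n \right)} = - \frac{4}{n + \left(12 - 14\right)} = - \frac{4}{n - 2} = - \frac{4}{-2 + n}$)
$42706 + V{\left(P{\left(o{\left(2,-1 - 5 \right)} \right)} \right)} = 42706 - \frac{4}{-2 - 6} = 42706 - \frac{4}{-8} = 42706 - - \frac{1}{2} = 42706 + \frac{1}{2} = \frac{85413}{2}$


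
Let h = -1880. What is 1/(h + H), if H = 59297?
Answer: 1/57417 ≈ 1.7416e-5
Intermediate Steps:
1/(h + H) = 1/(-1880 + 59297) = 1/57417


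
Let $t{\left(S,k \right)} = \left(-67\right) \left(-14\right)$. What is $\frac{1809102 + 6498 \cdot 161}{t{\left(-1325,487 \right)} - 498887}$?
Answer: $- \frac{951760}{165983} \approx -5.7341$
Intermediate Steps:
$t{\left(S,k \right)} = 938$
$\frac{1809102 + 6498 \cdot 161}{t{\left(-1325,487 \right)} - 498887} = \frac{1809102 + 6498 \cdot 161}{938 - 498887} = \frac{1809102 + 1046178}{-497949} = 2855280 \left(- \frac{1}{497949}\right) = - \frac{951760}{165983}$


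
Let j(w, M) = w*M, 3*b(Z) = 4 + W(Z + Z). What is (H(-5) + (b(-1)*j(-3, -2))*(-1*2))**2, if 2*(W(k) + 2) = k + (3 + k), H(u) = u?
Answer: 121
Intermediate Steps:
W(k) = -1/2 + k (W(k) = -2 + (k + (3 + k))/2 = -2 + (3 + 2*k)/2 = -2 + (3/2 + k) = -1/2 + k)
b(Z) = 7/6 + 2*Z/3 (b(Z) = (4 + (-1/2 + (Z + Z)))/3 = (4 + (-1/2 + 2*Z))/3 = (7/2 + 2*Z)/3 = 7/6 + 2*Z/3)
j(w, M) = M*w
(H(-5) + (b(-1)*j(-3, -2))*(-1*2))**2 = (-5 + ((7/6 + (2/3)*(-1))*(-2*(-3)))*(-1*2))**2 = (-5 + ((7/6 - 2/3)*6)*(-2))**2 = (-5 + ((1/2)*6)*(-2))**2 = (-5 + 3*(-2))**2 = (-5 - 6)**2 = (-11)**2 = 121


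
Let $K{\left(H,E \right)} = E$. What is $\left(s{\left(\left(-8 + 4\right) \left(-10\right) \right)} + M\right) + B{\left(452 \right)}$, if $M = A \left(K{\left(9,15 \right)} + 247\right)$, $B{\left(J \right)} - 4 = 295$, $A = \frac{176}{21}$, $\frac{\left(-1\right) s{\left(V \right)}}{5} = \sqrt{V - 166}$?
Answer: $\frac{52391}{21} - 15 i \sqrt{14} \approx 2494.8 - 56.125 i$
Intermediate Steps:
$s{\left(V \right)} = - 5 \sqrt{-166 + V}$ ($s{\left(V \right)} = - 5 \sqrt{V - 166} = - 5 \sqrt{-166 + V}$)
$A = \frac{176}{21}$ ($A = 176 \cdot \frac{1}{21} = \frac{176}{21} \approx 8.381$)
$B{\left(J \right)} = 299$ ($B{\left(J \right)} = 4 + 295 = 299$)
$M = \frac{46112}{21}$ ($M = \frac{176 \left(15 + 247\right)}{21} = \frac{176}{21} \cdot 262 = \frac{46112}{21} \approx 2195.8$)
$\left(s{\left(\left(-8 + 4\right) \left(-10\right) \right)} + M\right) + B{\left(452 \right)} = \left(- 5 \sqrt{-166 + \left(-8 + 4\right) \left(-10\right)} + \frac{46112}{21}\right) + 299 = \left(- 5 \sqrt{-166 - -40} + \frac{46112}{21}\right) + 299 = \left(- 5 \sqrt{-166 + 40} + \frac{46112}{21}\right) + 299 = \left(- 5 \sqrt{-126} + \frac{46112}{21}\right) + 299 = \left(- 5 \cdot 3 i \sqrt{14} + \frac{46112}{21}\right) + 299 = \left(- 15 i \sqrt{14} + \frac{46112}{21}\right) + 299 = \left(\frac{46112}{21} - 15 i \sqrt{14}\right) + 299 = \frac{52391}{21} - 15 i \sqrt{14}$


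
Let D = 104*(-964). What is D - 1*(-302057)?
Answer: 201801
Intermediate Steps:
D = -100256
D - 1*(-302057) = -100256 - 1*(-302057) = -100256 + 302057 = 201801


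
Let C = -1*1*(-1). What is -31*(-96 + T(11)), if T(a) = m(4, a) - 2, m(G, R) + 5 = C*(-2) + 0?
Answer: 3255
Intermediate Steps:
C = 1 (C = -1*(-1) = 1)
m(G, R) = -7 (m(G, R) = -5 + (1*(-2) + 0) = -5 + (-2 + 0) = -5 - 2 = -7)
T(a) = -9 (T(a) = -7 - 2 = -9)
-31*(-96 + T(11)) = -31*(-96 - 9) = -31*(-105) = 3255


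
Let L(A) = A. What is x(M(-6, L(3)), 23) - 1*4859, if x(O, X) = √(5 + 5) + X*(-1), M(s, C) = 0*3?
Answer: -4882 + √10 ≈ -4878.8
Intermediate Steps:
M(s, C) = 0
x(O, X) = √10 - X
x(M(-6, L(3)), 23) - 1*4859 = (√10 - 1*23) - 1*4859 = (√10 - 23) - 4859 = (-23 + √10) - 4859 = -4882 + √10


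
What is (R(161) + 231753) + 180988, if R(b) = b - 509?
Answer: 412393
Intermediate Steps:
R(b) = -509 + b
(R(161) + 231753) + 180988 = ((-509 + 161) + 231753) + 180988 = (-348 + 231753) + 180988 = 231405 + 180988 = 412393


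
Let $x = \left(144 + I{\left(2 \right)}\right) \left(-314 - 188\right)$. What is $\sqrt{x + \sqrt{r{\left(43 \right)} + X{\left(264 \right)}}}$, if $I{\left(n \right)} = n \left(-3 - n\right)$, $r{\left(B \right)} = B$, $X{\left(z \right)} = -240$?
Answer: $\sqrt{-67268 + i \sqrt{197}} \approx 0.027 + 259.36 i$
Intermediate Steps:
$x = -67268$ ($x = \left(144 - 2 \left(3 + 2\right)\right) \left(-314 - 188\right) = \left(144 - 2 \cdot 5\right) \left(-502\right) = \left(144 - 10\right) \left(-502\right) = 134 \left(-502\right) = -67268$)
$\sqrt{x + \sqrt{r{\left(43 \right)} + X{\left(264 \right)}}} = \sqrt{-67268 + \sqrt{43 - 240}} = \sqrt{-67268 + \sqrt{-197}} = \sqrt{-67268 + i \sqrt{197}}$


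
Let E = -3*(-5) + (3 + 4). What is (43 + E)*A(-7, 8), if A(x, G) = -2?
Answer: -130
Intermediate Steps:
E = 22 (E = 15 + 7 = 22)
(43 + E)*A(-7, 8) = (43 + 22)*(-2) = 65*(-2) = -130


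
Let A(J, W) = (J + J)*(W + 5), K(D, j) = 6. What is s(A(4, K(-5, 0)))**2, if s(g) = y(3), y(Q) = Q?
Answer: 9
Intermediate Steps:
A(J, W) = 2*J*(5 + W) (A(J, W) = (2*J)*(5 + W) = 2*J*(5 + W))
s(g) = 3
s(A(4, K(-5, 0)))**2 = 3**2 = 9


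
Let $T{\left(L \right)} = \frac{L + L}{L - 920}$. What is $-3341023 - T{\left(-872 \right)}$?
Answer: $- \frac{374194685}{112} \approx -3.341 \cdot 10^{6}$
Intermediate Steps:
$T{\left(L \right)} = \frac{2 L}{-920 + L}$
$-3341023 - T{\left(-872 \right)} = -3341023 - 2 \left(-872\right) \frac{1}{-920 - 872} = -3341023 - 2 \left(-872\right) \frac{1}{-1792} = -3341023 - 2 \left(-872\right) \left(- \frac{1}{1792}\right) = -3341023 - \frac{109}{112} = - \frac{374194685}{112}$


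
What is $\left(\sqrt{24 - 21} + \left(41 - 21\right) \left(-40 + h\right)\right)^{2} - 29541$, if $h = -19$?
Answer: $1362862 - 2360 \sqrt{3} \approx 1.3588 \cdot 10^{6}$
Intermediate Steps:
$\left(\sqrt{24 - 21} + \left(41 - 21\right) \left(-40 + h\right)\right)^{2} - 29541 = \left(\sqrt{24 - 21} + \left(41 - 21\right) \left(-40 - 19\right)\right)^{2} - 29541 = \left(\sqrt{3} + 20 \left(-59\right)\right)^{2} - 29541 = \left(\sqrt{3} - 1180\right)^{2} - 29541 = \left(-1180 + \sqrt{3}\right)^{2} - 29541 = -29541 + \left(-1180 + \sqrt{3}\right)^{2}$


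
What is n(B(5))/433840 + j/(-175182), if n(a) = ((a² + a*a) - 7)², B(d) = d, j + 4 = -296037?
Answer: 64379169479/38000479440 ≈ 1.6942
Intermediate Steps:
j = -296041 (j = -4 - 296037 = -296041)
n(a) = (-7 + 2*a²)² (n(a) = ((a² + a²) - 7)² = (2*a² - 7)² = (-7 + 2*a²)²)
n(B(5))/433840 + j/(-175182) = (-7 + 2*5²)²/433840 - 296041/(-175182) = (-7 + 2*25)²*(1/433840) - 296041*(-1/175182) = (-7 + 50)²*(1/433840) + 296041/175182 = 43²*(1/433840) + 296041/175182 = 1849*(1/433840) + 296041/175182 = 1849/433840 + 296041/175182 = 64379169479/38000479440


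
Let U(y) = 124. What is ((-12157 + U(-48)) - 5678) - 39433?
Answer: -57144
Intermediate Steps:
((-12157 + U(-48)) - 5678) - 39433 = ((-12157 + 124) - 5678) - 39433 = (-12033 - 5678) - 39433 = -17711 - 39433 = -57144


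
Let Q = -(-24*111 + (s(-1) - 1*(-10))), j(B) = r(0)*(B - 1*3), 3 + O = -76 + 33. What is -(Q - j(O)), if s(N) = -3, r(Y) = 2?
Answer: -2755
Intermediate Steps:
O = -46 (O = -3 + (-76 + 33) = -3 - 43 = -46)
j(B) = -6 + 2*B (j(B) = 2*(B - 1*3) = 2*(B - 3) = 2*(-3 + B) = -6 + 2*B)
Q = 2657 (Q = -(-24*111 + (-3 - 1*(-10))) = -(-2664 + (-3 + 10)) = -(-2664 + 7) = -1*(-2657) = 2657)
-(Q - j(O)) = -(2657 - (-6 + 2*(-46))) = -(2657 - (-6 - 92)) = -(2657 - 1*(-98)) = -(2657 + 98) = -1*2755 = -2755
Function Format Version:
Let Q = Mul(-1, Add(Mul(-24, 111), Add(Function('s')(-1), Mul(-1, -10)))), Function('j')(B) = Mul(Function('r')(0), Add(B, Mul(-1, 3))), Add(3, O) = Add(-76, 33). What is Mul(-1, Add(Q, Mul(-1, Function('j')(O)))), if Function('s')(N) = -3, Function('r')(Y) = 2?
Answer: -2755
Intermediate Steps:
O = -46 (O = Add(-3, Add(-76, 33)) = Add(-3, -43) = -46)
Function('j')(B) = Add(-6, Mul(2, B)) (Function('j')(B) = Mul(2, Add(B, Mul(-1, 3))) = Mul(2, Add(B, -3)) = Mul(2, Add(-3, B)) = Add(-6, Mul(2, B)))
Q = 2657 (Q = Mul(-1, Add(Mul(-24, 111), Add(-3, Mul(-1, -10)))) = Mul(-1, Add(-2664, Add(-3, 10))) = Mul(-1, Add(-2664, 7)) = Mul(-1, -2657) = 2657)
Mul(-1, Add(Q, Mul(-1, Function('j')(O)))) = Mul(-1, Add(2657, Mul(-1, Add(-6, Mul(2, -46))))) = Mul(-1, Add(2657, Mul(-1, Add(-6, -92)))) = Mul(-1, Add(2657, Mul(-1, -98))) = Mul(-1, Add(2657, 98)) = Mul(-1, 2755) = -2755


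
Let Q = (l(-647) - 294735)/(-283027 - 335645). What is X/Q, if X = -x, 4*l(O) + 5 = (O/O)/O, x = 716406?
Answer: -143381777671152/95347177 ≈ -1.5038e+6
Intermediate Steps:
l(O) = -5/4 + 1/(4*O) (l(O) = -5/4 + ((O/O)/O)/4 = -5/4 + (1/O)/4 = -5/4 + 1/(4*O))
X = -716406 (X = -1*716406 = -716406)
Q = 95347177/200140392 (Q = ((¼)*(1 - 5*(-647))/(-647) - 294735)/(-283027 - 335645) = ((¼)*(-1/647)*(1 + 3235) - 294735)/(-618672) = ((¼)*(-1/647)*3236 - 294735)*(-1/618672) = (-809/647 - 294735)*(-1/618672) = -190694354/647*(-1/618672) = 95347177/200140392 ≈ 0.47640)
X/Q = -716406/95347177/200140392 = -716406*200140392/95347177 = -143381777671152/95347177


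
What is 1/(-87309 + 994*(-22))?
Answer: -1/109177 ≈ -9.1594e-6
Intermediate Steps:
1/(-87309 + 994*(-22)) = 1/(-87309 - 21868) = 1/(-109177) = -1/109177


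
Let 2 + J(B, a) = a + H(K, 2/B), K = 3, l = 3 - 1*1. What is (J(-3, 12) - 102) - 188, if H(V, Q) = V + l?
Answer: -275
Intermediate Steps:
l = 2 (l = 3 - 1 = 2)
H(V, Q) = 2 + V (H(V, Q) = V + 2 = 2 + V)
J(B, a) = 3 + a (J(B, a) = -2 + (a + (2 + 3)) = -2 + (a + 5) = -2 + (5 + a) = 3 + a)
(J(-3, 12) - 102) - 188 = ((3 + 12) - 102) - 188 = (15 - 102) - 188 = -87 - 188 = -275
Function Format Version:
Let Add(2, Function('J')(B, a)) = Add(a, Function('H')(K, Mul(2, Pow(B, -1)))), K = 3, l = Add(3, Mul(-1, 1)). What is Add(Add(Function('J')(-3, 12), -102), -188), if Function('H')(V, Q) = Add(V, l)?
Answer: -275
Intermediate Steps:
l = 2 (l = Add(3, -1) = 2)
Function('H')(V, Q) = Add(2, V) (Function('H')(V, Q) = Add(V, 2) = Add(2, V))
Function('J')(B, a) = Add(3, a) (Function('J')(B, a) = Add(-2, Add(a, Add(2, 3))) = Add(-2, Add(a, 5)) = Add(-2, Add(5, a)) = Add(3, a))
Add(Add(Function('J')(-3, 12), -102), -188) = Add(Add(Add(3, 12), -102), -188) = Add(Add(15, -102), -188) = Add(-87, -188) = -275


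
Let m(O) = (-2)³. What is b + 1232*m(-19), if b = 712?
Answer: -9144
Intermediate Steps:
m(O) = -8
b + 1232*m(-19) = 712 + 1232*(-8) = 712 - 9856 = -9144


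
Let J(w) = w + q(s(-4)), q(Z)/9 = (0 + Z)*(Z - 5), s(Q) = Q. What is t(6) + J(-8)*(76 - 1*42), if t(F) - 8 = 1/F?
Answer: 64513/6 ≈ 10752.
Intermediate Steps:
t(F) = 8 + 1/F
q(Z) = 9*Z*(-5 + Z) (q(Z) = 9*((0 + Z)*(Z - 5)) = 9*(Z*(-5 + Z)) = 9*Z*(-5 + Z))
J(w) = 324 + w (J(w) = w + 9*(-4)*(-5 - 4) = w + 9*(-4)*(-9) = w + 324 = 324 + w)
t(6) + J(-8)*(76 - 1*42) = (8 + 1/6) + (324 - 8)*(76 - 1*42) = (8 + ⅙) + 316*(76 - 42) = 49/6 + 316*34 = 49/6 + 10744 = 64513/6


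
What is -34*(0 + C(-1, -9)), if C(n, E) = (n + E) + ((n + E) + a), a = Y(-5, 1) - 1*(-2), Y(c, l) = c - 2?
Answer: 850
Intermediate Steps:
Y(c, l) = -2 + c
a = -5 (a = (-2 - 5) - 1*(-2) = -7 + 2 = -5)
C(n, E) = -5 + 2*E + 2*n (C(n, E) = (n + E) + ((n + E) - 5) = (E + n) + ((E + n) - 5) = (E + n) + (-5 + E + n) = -5 + 2*E + 2*n)
-34*(0 + C(-1, -9)) = -34*(0 + (-5 + 2*(-9) + 2*(-1))) = -34*(0 + (-5 - 18 - 2)) = -34*(0 - 25) = -34*(-25) = 850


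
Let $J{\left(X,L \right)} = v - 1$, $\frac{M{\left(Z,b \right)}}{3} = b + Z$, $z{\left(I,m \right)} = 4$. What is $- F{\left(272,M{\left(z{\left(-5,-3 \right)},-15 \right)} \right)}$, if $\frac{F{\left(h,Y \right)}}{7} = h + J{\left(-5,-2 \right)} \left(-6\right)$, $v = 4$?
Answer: $-1778$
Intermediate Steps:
$M{\left(Z,b \right)} = 3 Z + 3 b$ ($M{\left(Z,b \right)} = 3 \left(b + Z\right) = 3 \left(Z + b\right) = 3 Z + 3 b$)
$J{\left(X,L \right)} = 3$ ($J{\left(X,L \right)} = 4 - 1 = 3$)
$F{\left(h,Y \right)} = -126 + 7 h$ ($F{\left(h,Y \right)} = 7 \left(h + 3 \left(-6\right)\right) = 7 \left(h - 18\right) = 7 \left(-18 + h\right) = -126 + 7 h$)
$- F{\left(272,M{\left(z{\left(-5,-3 \right)},-15 \right)} \right)} = - (-126 + 7 \cdot 272) = - (-126 + 1904) = \left(-1\right) 1778 = -1778$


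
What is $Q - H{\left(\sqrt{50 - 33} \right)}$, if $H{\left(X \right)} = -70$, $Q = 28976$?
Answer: $29046$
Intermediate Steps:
$Q - H{\left(\sqrt{50 - 33} \right)} = 28976 - -70 = 28976 + 70 = 29046$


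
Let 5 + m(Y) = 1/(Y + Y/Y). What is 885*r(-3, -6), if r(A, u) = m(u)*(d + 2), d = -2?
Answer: 0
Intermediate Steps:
m(Y) = -5 + 1/(1 + Y) (m(Y) = -5 + 1/(Y + Y/Y) = -5 + 1/(Y + 1) = -5 + 1/(1 + Y))
r(A, u) = 0 (r(A, u) = ((-4 - 5*u)/(1 + u))*(-2 + 2) = ((-4 - 5*u)/(1 + u))*0 = 0)
885*r(-3, -6) = 885*0 = 0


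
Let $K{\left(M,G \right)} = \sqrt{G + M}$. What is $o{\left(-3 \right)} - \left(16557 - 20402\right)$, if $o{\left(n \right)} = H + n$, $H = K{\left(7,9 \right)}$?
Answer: $3846$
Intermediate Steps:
$H = 4$ ($H = \sqrt{9 + 7} = \sqrt{16} = 4$)
$o{\left(n \right)} = 4 + n$
$o{\left(-3 \right)} - \left(16557 - 20402\right) = \left(4 - 3\right) - \left(16557 - 20402\right) = 1 - \left(16557 - 20402\right) = 1 - -3845 = 1 + 3845 = 3846$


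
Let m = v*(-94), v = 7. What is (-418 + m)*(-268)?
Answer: 288368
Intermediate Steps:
m = -658 (m = 7*(-94) = -658)
(-418 + m)*(-268) = (-418 - 658)*(-268) = -1076*(-268) = 288368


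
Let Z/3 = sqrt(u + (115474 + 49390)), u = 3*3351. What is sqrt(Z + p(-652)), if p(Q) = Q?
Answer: sqrt(-652 + 3*sqrt(174917)) ≈ 24.550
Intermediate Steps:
u = 10053
Z = 3*sqrt(174917) (Z = 3*sqrt(10053 + (115474 + 49390)) = 3*sqrt(10053 + 164864) = 3*sqrt(174917) ≈ 1254.7)
sqrt(Z + p(-652)) = sqrt(3*sqrt(174917) - 652) = sqrt(-652 + 3*sqrt(174917))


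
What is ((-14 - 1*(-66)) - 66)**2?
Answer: 196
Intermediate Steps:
((-14 - 1*(-66)) - 66)**2 = ((-14 + 66) - 66)**2 = (52 - 66)**2 = (-14)**2 = 196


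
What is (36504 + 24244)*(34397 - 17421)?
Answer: 1031258048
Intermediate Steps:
(36504 + 24244)*(34397 - 17421) = 60748*16976 = 1031258048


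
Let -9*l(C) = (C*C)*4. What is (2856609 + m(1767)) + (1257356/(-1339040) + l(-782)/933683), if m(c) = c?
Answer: 8040715387423972927/2813037489720 ≈ 2.8584e+6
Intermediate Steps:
l(C) = -4*C²/9 (l(C) = -C*C*4/9 = -C²*4/9 = -4*C²/9)
(2856609 + m(1767)) + (1257356/(-1339040) + l(-782)/933683) = (2856609 + 1767) + (1257356/(-1339040) - 4/9*(-782)²/933683) = 2858376 + (1257356*(-1/1339040) - 4/9*611524*(1/933683)) = 2858376 + (-314339/334760 - 2446096/9*1/933683) = 2858376 + (-314339/334760 - 2446096/8403147) = 2858376 - 3460291921793/2813037489720 = 8040715387423972927/2813037489720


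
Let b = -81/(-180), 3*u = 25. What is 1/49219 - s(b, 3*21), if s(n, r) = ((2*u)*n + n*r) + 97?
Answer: -130774863/984380 ≈ -132.85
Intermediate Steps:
u = 25/3 (u = (1/3)*25 = 25/3 ≈ 8.3333)
b = 9/20 (b = -81*(-1/180) = 9/20 ≈ 0.45000)
s(n, r) = 97 + 50*n/3 + n*r (s(n, r) = ((2*(25/3))*n + n*r) + 97 = (50*n/3 + n*r) + 97 = 97 + 50*n/3 + n*r)
1/49219 - s(b, 3*21) = 1/49219 - (97 + (50/3)*(9/20) + 9*(3*21)/20) = 1/49219 - (97 + 15/2 + (9/20)*63) = 1/49219 - (97 + 15/2 + 567/20) = 1/49219 - 1*2657/20 = 1/49219 - 2657/20 = -130774863/984380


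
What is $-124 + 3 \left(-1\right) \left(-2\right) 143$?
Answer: $734$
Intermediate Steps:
$-124 + 3 \left(-1\right) \left(-2\right) 143 = -124 + \left(-3\right) \left(-2\right) 143 = -124 + 6 \cdot 143 = -124 + 858 = 734$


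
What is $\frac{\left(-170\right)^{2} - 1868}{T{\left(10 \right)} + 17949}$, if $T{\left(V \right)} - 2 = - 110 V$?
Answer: $\frac{27032}{16851} \approx 1.6042$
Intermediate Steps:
$T{\left(V \right)} = 2 - 110 V$
$\frac{\left(-170\right)^{2} - 1868}{T{\left(10 \right)} + 17949} = \frac{\left(-170\right)^{2} - 1868}{\left(2 - 1100\right) + 17949} = \frac{28900 - 1868}{\left(2 - 1100\right) + 17949} = \frac{27032}{-1098 + 17949} = \frac{27032}{16851}$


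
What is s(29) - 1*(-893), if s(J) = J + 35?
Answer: 957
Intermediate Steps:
s(J) = 35 + J
s(29) - 1*(-893) = (35 + 29) - 1*(-893) = 64 + 893 = 957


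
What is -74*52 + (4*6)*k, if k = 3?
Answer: -3776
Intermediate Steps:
-74*52 + (4*6)*k = -74*52 + (4*6)*3 = -3848 + 24*3 = -3848 + 72 = -3776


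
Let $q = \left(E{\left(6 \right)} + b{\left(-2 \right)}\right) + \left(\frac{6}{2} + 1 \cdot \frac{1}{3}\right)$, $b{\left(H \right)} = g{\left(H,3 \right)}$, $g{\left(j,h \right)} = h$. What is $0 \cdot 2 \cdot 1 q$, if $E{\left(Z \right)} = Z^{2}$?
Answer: $0$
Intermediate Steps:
$b{\left(H \right)} = 3$
$q = \frac{127}{3}$ ($q = \left(6^{2} + 3\right) + \left(\frac{6}{2} + 1 \cdot \frac{1}{3}\right) = \left(36 + 3\right) + \left(6 \cdot \frac{1}{2} + 1 \cdot \frac{1}{3}\right) = 39 + \left(3 + \frac{1}{3}\right) = 39 + \frac{10}{3} = \frac{127}{3} \approx 42.333$)
$0 \cdot 2 \cdot 1 q = 0 \cdot 2 \cdot 1 \cdot \frac{127}{3} = 0 \cdot 1 \cdot \frac{127}{3} = 0 \cdot \frac{127}{3} = 0$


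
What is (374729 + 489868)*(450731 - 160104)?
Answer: 251275232319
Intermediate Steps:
(374729 + 489868)*(450731 - 160104) = 864597*290627 = 251275232319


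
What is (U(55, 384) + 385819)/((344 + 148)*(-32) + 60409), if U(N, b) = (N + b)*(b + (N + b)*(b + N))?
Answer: 85158914/44665 ≈ 1906.6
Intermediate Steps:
U(N, b) = (N + b)*(b + (N + b)**2) (U(N, b) = (N + b)*(b + (N + b)*(N + b)) = (N + b)*(b + (N + b)**2))
(U(55, 384) + 385819)/((344 + 148)*(-32) + 60409) = ((384**2 + 55*384 + 55*(55 + 384)**2 + 384*(55 + 384)**2) + 385819)/((344 + 148)*(-32) + 60409) = ((147456 + 21120 + 55*439**2 + 384*439**2) + 385819)/(492*(-32) + 60409) = ((147456 + 21120 + 55*192721 + 384*192721) + 385819)/(-15744 + 60409) = ((147456 + 21120 + 10599655 + 74004864) + 385819)/44665 = (84773095 + 385819)*(1/44665) = 85158914*(1/44665) = 85158914/44665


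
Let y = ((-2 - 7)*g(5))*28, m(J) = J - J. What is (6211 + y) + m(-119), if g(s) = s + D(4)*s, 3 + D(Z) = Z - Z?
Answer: 8731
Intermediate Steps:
m(J) = 0
D(Z) = -3 (D(Z) = -3 + (Z - Z) = -3 + 0 = -3)
g(s) = -2*s (g(s) = s - 3*s = -2*s)
y = 2520 (y = ((-2 - 7)*(-2*5))*28 = -9*(-10)*28 = 90*28 = 2520)
(6211 + y) + m(-119) = (6211 + 2520) + 0 = 8731 + 0 = 8731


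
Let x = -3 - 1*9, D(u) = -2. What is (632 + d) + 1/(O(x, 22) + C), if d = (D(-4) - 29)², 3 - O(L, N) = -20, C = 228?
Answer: 399844/251 ≈ 1593.0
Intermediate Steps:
x = -12 (x = -3 - 9 = -12)
O(L, N) = 23 (O(L, N) = 3 - 1*(-20) = 3 + 20 = 23)
d = 961 (d = (-2 - 29)² = (-31)² = 961)
(632 + d) + 1/(O(x, 22) + C) = (632 + 961) + 1/(23 + 228) = 1593 + 1/251 = 399844/251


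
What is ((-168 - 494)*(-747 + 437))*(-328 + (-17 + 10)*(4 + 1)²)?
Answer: -103225660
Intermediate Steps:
((-168 - 494)*(-747 + 437))*(-328 + (-17 + 10)*(4 + 1)²) = (-662*(-310))*(-328 - 7*5²) = 205220*(-328 - 7*25) = 205220*(-328 - 175) = 205220*(-503) = -103225660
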